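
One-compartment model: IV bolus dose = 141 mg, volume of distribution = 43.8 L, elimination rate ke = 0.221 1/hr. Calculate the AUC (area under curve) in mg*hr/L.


C0 = Dose/Vd = 141/43.8 = 3.21918 mg/L
AUC = C0/ke = 3.21918/0.221
AUC = 14.57 mg*hr/L


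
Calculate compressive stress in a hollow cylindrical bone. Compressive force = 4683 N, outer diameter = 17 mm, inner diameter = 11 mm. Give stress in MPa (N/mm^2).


A = pi*(r_o^2 - r_i^2)
r_o = 8.5 mm, r_i = 5.5 mm
A = 131.947 mm^2
sigma = F/A = 4683 / 131.947
sigma = 35.49 MPa


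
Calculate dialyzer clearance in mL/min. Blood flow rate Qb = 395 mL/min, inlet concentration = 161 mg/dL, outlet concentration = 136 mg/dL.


K = Qb * (Cb_in - Cb_out) / Cb_in
K = 395 * (161 - 136) / 161
K = 61.34 mL/min


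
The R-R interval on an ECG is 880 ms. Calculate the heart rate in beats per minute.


HR = 60 / RR_interval(s)
RR = 880 ms = 0.88 s
HR = 60 / 0.88 = 68.18 bpm


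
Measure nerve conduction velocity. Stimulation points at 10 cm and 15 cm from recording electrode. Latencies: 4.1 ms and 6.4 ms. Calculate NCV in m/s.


Distance = (15 - 10) / 100 = 0.05 m
dt = (6.4 - 4.1) / 1000 = 0.0023 s
NCV = dist / dt = 21.74 m/s


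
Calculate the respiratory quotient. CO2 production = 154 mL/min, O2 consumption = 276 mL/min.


RQ = VCO2 / VO2
RQ = 154 / 276
RQ = 0.558


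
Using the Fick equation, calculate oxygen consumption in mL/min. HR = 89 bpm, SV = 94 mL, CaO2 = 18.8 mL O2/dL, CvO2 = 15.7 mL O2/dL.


CO = HR*SV = 89*94/1000 = 8.366 L/min
a-v O2 diff = 18.8 - 15.7 = 3.1 mL/dL
VO2 = CO * (CaO2-CvO2) * 10 dL/L
VO2 = 8.366 * 3.1 * 10
VO2 = 259.3 mL/min


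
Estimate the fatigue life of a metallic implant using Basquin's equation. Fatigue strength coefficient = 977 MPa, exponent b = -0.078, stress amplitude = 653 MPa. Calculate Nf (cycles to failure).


sigma_a = sigma_f' * (2Nf)^b
2Nf = (sigma_a/sigma_f')^(1/b)
2Nf = (653/977)^(1/-0.078)
2Nf = 175.12617
Nf = 87.56


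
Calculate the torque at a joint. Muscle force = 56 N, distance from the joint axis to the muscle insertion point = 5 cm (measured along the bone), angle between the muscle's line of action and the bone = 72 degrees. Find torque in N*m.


Torque = F * d * sin(theta)   (moment arm = d*sin(theta))
d = 5 cm = 0.05 m
Torque = 56 * 0.05 * sin(72)
Torque = 2.663 N*m


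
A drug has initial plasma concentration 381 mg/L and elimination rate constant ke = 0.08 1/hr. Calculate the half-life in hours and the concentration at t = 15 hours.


t_half = ln(2) / ke = 0.693147 / 0.08 = 8.664 hr
C(t) = C0 * exp(-ke*t) = 381 * exp(-0.08*15)
C(15) = 114.8 mg/L


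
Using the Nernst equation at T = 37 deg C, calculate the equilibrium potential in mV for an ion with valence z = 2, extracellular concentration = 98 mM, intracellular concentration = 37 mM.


E = (RT/(zF)) * ln(C_out/C_in)
T = 37 + 273.15 = 310.15 K
E = (8.314 * 310.15 / (2 * 96485)) * ln(98/37)
E = 13.02 mV


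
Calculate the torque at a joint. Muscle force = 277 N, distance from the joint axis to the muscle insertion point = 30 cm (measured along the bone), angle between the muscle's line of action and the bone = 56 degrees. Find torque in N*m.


Torque = F * d * sin(theta)   (moment arm = d*sin(theta))
d = 30 cm = 0.3 m
Torque = 277 * 0.3 * sin(56)
Torque = 68.89 N*m


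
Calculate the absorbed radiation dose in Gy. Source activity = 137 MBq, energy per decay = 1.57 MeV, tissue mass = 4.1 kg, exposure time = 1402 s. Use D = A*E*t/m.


A = 137 MBq = 1.3700e+08 Bq
E = 1.57 MeV = 2.51514e-13 J
D = A*E*t/m = 1.3700e+08*2.51514e-13*1402/4.1
D = 0.01178 Gy


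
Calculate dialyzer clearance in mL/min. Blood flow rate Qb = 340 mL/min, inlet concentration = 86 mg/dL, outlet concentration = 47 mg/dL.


K = Qb * (Cb_in - Cb_out) / Cb_in
K = 340 * (86 - 47) / 86
K = 154.2 mL/min


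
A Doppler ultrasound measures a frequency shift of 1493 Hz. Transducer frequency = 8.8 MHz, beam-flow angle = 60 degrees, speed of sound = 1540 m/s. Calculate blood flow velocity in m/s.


v = fd * c / (2 * f0 * cos(theta))
v = 1493 * 1540 / (2 * 8.8000e+06 * cos(60))
v = 0.2613 m/s


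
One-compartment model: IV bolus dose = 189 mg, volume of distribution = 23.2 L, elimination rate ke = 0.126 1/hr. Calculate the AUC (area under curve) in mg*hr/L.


C0 = Dose/Vd = 189/23.2 = 8.14655 mg/L
AUC = C0/ke = 8.14655/0.126
AUC = 64.66 mg*hr/L


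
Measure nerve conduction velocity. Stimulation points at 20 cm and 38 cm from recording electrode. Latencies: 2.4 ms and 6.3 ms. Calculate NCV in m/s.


Distance = (38 - 20) / 100 = 0.18 m
dt = (6.3 - 2.4) / 1000 = 0.0039 s
NCV = dist / dt = 46.15 m/s


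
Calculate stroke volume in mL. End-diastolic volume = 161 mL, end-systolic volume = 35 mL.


SV = EDV - ESV
SV = 161 - 35
SV = 126 mL


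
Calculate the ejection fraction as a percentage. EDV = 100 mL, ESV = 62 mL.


SV = EDV - ESV = 100 - 62 = 38 mL
EF = SV/EDV * 100 = 38/100 * 100
EF = 38%


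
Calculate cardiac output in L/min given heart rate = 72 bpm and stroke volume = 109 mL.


CO = HR * SV
CO = 72 * 109 / 1000
CO = 7.848 L/min


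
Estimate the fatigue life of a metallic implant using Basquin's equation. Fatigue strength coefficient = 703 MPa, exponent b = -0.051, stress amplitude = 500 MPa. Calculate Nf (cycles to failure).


sigma_a = sigma_f' * (2Nf)^b
2Nf = (sigma_a/sigma_f')^(1/b)
2Nf = (500/703)^(1/-0.051)
2Nf = 797.39398
Nf = 398.7


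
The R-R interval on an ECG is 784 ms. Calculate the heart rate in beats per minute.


HR = 60 / RR_interval(s)
RR = 784 ms = 0.784 s
HR = 60 / 0.784 = 76.53 bpm


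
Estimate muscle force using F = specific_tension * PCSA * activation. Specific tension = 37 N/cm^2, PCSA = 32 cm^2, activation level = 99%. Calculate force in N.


F = sigma * PCSA * activation
F = 37 * 32 * 0.99
F = 1172 N


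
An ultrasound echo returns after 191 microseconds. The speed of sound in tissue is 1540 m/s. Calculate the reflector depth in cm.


depth = c * t / 2
t = 191 us = 1.9100e-04 s
depth = 1540 * 1.9100e-04 / 2
depth = 0.14707 m = 14.707 cm


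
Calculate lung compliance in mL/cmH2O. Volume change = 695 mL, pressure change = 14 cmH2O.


C = dV / dP
C = 695 / 14
C = 49.64 mL/cmH2O


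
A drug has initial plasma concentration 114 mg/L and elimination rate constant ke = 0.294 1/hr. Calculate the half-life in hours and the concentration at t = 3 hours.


t_half = ln(2) / ke = 0.693147 / 0.294 = 2.358 hr
C(t) = C0 * exp(-ke*t) = 114 * exp(-0.294*3)
C(3) = 47.19 mg/L


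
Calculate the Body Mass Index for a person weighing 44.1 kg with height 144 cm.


BMI = weight / height^2
height = 144 cm = 1.44 m
BMI = 44.1 / 1.44^2
BMI = 21.27 kg/m^2


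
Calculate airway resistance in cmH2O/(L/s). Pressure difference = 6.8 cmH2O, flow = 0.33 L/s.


R = dP / flow
R = 6.8 / 0.33
R = 20.61 cmH2O/(L/s)


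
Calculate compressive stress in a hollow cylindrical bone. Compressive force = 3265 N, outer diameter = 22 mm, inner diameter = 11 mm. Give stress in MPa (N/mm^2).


A = pi*(r_o^2 - r_i^2)
r_o = 11 mm, r_i = 5.5 mm
A = 285.1 mm^2
sigma = F/A = 3265 / 285.1
sigma = 11.45 MPa


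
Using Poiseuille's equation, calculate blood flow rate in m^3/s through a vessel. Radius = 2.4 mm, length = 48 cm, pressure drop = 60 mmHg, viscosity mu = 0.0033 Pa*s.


Q = pi*r^4*dP / (8*mu*L)
r = 0.0024 m, L = 0.48 m
dP = 60 mmHg = 7999.32 Pa
Q = 6.5796e-05 m^3/s


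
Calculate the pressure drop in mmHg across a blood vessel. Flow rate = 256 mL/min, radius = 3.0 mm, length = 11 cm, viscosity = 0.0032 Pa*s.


dP = 8*mu*L*Q / (pi*r^4)
Q = 256 mL/min = 4.26667e-06 m^3/s
dP = 47.2157 Pa = 47.2157 / 133.322 mmHg = 0.3541 mmHg


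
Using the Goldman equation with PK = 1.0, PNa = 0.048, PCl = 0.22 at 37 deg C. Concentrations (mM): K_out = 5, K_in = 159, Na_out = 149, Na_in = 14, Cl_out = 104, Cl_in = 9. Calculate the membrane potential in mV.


Vm = (RT/F)*ln((PK*Ko + PNa*Nao + PCl*Cli)/(PK*Ki + PNa*Nai + PCl*Clo))
Numer = 14.132, Denom = 182.552
Vm = -68.38 mV


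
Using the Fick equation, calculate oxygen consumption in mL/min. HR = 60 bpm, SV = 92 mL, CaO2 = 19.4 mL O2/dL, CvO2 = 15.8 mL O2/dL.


CO = HR*SV = 60*92/1000 = 5.52 L/min
a-v O2 diff = 19.4 - 15.8 = 3.6 mL/dL
VO2 = CO * (CaO2-CvO2) * 10 dL/L
VO2 = 5.52 * 3.6 * 10
VO2 = 198.7 mL/min


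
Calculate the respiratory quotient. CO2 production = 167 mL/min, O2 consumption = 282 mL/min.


RQ = VCO2 / VO2
RQ = 167 / 282
RQ = 0.5922


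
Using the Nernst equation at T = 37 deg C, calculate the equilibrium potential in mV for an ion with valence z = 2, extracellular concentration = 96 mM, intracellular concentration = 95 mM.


E = (RT/(zF)) * ln(C_out/C_in)
T = 37 + 273.15 = 310.15 K
E = (8.314 * 310.15 / (2 * 96485)) * ln(96/95)
E = 0.1399 mV


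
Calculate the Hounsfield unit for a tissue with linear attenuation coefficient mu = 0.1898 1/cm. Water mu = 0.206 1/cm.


HU = ((mu_tissue - mu_water) / mu_water) * 1000
HU = ((0.1898 - 0.206) / 0.206) * 1000
HU = -78.64


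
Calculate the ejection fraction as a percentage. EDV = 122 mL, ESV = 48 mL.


SV = EDV - ESV = 122 - 48 = 74 mL
EF = SV/EDV * 100 = 74/122 * 100
EF = 60.66%


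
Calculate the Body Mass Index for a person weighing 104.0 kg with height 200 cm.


BMI = weight / height^2
height = 200 cm = 2 m
BMI = 104.0 / 2^2
BMI = 26 kg/m^2


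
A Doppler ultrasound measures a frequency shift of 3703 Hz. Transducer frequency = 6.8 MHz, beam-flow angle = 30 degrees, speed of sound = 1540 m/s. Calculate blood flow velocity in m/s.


v = fd * c / (2 * f0 * cos(theta))
v = 3703 * 1540 / (2 * 6.8000e+06 * cos(30))
v = 0.4842 m/s


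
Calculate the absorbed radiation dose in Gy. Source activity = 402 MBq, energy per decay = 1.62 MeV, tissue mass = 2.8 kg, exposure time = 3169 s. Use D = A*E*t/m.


A = 402 MBq = 4.0200e+08 Bq
E = 1.62 MeV = 2.59524e-13 J
D = A*E*t/m = 4.0200e+08*2.59524e-13*3169/2.8
D = 0.1181 Gy


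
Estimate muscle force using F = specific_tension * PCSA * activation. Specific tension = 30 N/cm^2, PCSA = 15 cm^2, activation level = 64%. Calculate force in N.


F = sigma * PCSA * activation
F = 30 * 15 * 0.64
F = 288 N


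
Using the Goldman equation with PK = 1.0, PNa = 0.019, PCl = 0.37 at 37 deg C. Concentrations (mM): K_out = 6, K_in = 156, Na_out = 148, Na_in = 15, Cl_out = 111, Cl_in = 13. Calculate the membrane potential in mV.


Vm = (RT/F)*ln((PK*Ko + PNa*Nao + PCl*Cli)/(PK*Ki + PNa*Nai + PCl*Clo))
Numer = 13.622, Denom = 197.355
Vm = -71.45 mV


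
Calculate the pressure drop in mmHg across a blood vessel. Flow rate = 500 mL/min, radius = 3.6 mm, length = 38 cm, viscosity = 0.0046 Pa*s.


dP = 8*mu*L*Q / (pi*r^4)
Q = 500 mL/min = 8.33333e-06 m^3/s
dP = 220.846 Pa = 220.846 / 133.322 mmHg = 1.656 mmHg


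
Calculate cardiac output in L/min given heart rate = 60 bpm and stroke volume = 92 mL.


CO = HR * SV
CO = 60 * 92 / 1000
CO = 5.52 L/min


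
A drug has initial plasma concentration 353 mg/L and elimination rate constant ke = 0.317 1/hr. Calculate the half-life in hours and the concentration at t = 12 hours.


t_half = ln(2) / ke = 0.693147 / 0.317 = 2.187 hr
C(t) = C0 * exp(-ke*t) = 353 * exp(-0.317*12)
C(12) = 7.865 mg/L


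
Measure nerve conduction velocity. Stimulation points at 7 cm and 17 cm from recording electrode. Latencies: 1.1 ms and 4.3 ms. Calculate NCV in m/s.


Distance = (17 - 7) / 100 = 0.1 m
dt = (4.3 - 1.1) / 1000 = 0.0032 s
NCV = dist / dt = 31.25 m/s


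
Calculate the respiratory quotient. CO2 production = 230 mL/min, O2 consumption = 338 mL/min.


RQ = VCO2 / VO2
RQ = 230 / 338
RQ = 0.6805


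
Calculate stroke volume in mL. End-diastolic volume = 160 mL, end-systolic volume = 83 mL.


SV = EDV - ESV
SV = 160 - 83
SV = 77 mL


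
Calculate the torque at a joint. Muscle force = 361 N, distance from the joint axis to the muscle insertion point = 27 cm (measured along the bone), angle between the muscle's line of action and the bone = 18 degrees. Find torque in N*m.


Torque = F * d * sin(theta)   (moment arm = d*sin(theta))
d = 27 cm = 0.27 m
Torque = 361 * 0.27 * sin(18)
Torque = 30.12 N*m


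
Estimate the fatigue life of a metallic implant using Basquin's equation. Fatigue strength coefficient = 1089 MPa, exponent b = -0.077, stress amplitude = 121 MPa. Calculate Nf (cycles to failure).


sigma_a = sigma_f' * (2Nf)^b
2Nf = (sigma_a/sigma_f')^(1/b)
2Nf = (121/1089)^(1/-0.077)
2Nf = 2.4703578e+12
Nf = 1.2352e+12


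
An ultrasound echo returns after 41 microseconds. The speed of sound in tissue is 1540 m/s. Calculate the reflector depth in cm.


depth = c * t / 2
t = 41 us = 4.1000e-05 s
depth = 1540 * 4.1000e-05 / 2
depth = 0.03157 m = 3.157 cm


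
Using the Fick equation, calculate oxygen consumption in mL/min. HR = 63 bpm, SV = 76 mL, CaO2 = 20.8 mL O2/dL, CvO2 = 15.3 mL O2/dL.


CO = HR*SV = 63*76/1000 = 4.788 L/min
a-v O2 diff = 20.8 - 15.3 = 5.5 mL/dL
VO2 = CO * (CaO2-CvO2) * 10 dL/L
VO2 = 4.788 * 5.5 * 10
VO2 = 263.3 mL/min


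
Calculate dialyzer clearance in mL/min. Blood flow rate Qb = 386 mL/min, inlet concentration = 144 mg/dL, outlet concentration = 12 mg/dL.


K = Qb * (Cb_in - Cb_out) / Cb_in
K = 386 * (144 - 12) / 144
K = 353.8 mL/min


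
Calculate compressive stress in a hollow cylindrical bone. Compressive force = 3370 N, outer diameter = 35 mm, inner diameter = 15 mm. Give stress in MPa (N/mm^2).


A = pi*(r_o^2 - r_i^2)
r_o = 17.5 mm, r_i = 7.5 mm
A = 785.398 mm^2
sigma = F/A = 3370 / 785.398
sigma = 4.291 MPa


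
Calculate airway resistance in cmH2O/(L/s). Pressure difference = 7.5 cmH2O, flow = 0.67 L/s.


R = dP / flow
R = 7.5 / 0.67
R = 11.19 cmH2O/(L/s)


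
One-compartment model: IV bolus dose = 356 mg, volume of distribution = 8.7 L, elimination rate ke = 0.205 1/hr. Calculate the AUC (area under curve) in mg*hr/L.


C0 = Dose/Vd = 356/8.7 = 40.9195 mg/L
AUC = C0/ke = 40.9195/0.205
AUC = 199.6 mg*hr/L


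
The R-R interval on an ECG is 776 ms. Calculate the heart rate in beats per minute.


HR = 60 / RR_interval(s)
RR = 776 ms = 0.776 s
HR = 60 / 0.776 = 77.32 bpm


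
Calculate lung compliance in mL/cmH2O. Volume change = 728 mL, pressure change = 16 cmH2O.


C = dV / dP
C = 728 / 16
C = 45.5 mL/cmH2O


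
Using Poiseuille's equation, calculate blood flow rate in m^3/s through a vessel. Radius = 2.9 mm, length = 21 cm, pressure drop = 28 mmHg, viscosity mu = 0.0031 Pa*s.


Q = pi*r^4*dP / (8*mu*L)
r = 0.0029 m, L = 0.21 m
dP = 28 mmHg = 3733.016 Pa
Q = 1.5927e-04 m^3/s


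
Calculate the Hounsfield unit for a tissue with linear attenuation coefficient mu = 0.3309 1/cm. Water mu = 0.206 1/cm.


HU = ((mu_tissue - mu_water) / mu_water) * 1000
HU = ((0.3309 - 0.206) / 0.206) * 1000
HU = 606.3


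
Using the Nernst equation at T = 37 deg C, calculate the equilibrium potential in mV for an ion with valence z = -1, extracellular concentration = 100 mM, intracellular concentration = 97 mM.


E = (RT/(zF)) * ln(C_out/C_in)
T = 37 + 273.15 = 310.15 K
E = (8.314 * 310.15 / (-1 * 96485)) * ln(100/97)
E = -0.814 mV


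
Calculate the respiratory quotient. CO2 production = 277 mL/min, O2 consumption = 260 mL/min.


RQ = VCO2 / VO2
RQ = 277 / 260
RQ = 1.065


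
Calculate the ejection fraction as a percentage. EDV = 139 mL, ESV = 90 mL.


SV = EDV - ESV = 139 - 90 = 49 mL
EF = SV/EDV * 100 = 49/139 * 100
EF = 35.25%


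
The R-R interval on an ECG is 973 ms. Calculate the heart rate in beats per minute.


HR = 60 / RR_interval(s)
RR = 973 ms = 0.973 s
HR = 60 / 0.973 = 61.66 bpm


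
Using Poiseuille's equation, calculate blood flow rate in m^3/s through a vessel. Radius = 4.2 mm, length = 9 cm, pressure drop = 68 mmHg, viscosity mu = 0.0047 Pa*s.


Q = pi*r^4*dP / (8*mu*L)
r = 0.0042 m, L = 0.09 m
dP = 68 mmHg = 9065.896 Pa
Q = 0.002619 m^3/s


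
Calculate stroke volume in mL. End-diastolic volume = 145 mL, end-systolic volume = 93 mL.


SV = EDV - ESV
SV = 145 - 93
SV = 52 mL


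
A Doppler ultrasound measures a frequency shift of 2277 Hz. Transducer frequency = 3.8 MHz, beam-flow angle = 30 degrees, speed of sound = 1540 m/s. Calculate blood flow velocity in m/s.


v = fd * c / (2 * f0 * cos(theta))
v = 2277 * 1540 / (2 * 3.8000e+06 * cos(30))
v = 0.5328 m/s


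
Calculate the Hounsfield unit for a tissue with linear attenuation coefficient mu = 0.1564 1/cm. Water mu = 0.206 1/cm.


HU = ((mu_tissue - mu_water) / mu_water) * 1000
HU = ((0.1564 - 0.206) / 0.206) * 1000
HU = -240.8


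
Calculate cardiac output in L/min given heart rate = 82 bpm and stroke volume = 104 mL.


CO = HR * SV
CO = 82 * 104 / 1000
CO = 8.528 L/min


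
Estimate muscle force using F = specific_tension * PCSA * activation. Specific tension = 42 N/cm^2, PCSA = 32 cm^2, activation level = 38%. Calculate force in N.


F = sigma * PCSA * activation
F = 42 * 32 * 0.38
F = 510.7 N


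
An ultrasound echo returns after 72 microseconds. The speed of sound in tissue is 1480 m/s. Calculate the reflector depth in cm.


depth = c * t / 2
t = 72 us = 7.2000e-05 s
depth = 1480 * 7.2000e-05 / 2
depth = 0.05328 m = 5.328 cm


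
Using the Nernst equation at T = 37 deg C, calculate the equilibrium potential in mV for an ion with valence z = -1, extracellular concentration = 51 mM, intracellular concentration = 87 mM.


E = (RT/(zF)) * ln(C_out/C_in)
T = 37 + 273.15 = 310.15 K
E = (8.314 * 310.15 / (-1 * 96485)) * ln(51/87)
E = 14.27 mV


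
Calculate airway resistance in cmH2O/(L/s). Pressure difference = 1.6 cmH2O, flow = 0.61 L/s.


R = dP / flow
R = 1.6 / 0.61
R = 2.623 cmH2O/(L/s)


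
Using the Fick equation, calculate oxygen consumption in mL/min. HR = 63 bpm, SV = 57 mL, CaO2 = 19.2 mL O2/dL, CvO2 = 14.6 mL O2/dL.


CO = HR*SV = 63*57/1000 = 3.591 L/min
a-v O2 diff = 19.2 - 14.6 = 4.6 mL/dL
VO2 = CO * (CaO2-CvO2) * 10 dL/L
VO2 = 3.591 * 4.6 * 10
VO2 = 165.2 mL/min


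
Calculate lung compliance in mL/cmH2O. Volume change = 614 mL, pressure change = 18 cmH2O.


C = dV / dP
C = 614 / 18
C = 34.11 mL/cmH2O


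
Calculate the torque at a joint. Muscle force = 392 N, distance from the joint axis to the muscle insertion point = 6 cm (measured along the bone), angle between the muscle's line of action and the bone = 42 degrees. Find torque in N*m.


Torque = F * d * sin(theta)   (moment arm = d*sin(theta))
d = 6 cm = 0.06 m
Torque = 392 * 0.06 * sin(42)
Torque = 15.74 N*m


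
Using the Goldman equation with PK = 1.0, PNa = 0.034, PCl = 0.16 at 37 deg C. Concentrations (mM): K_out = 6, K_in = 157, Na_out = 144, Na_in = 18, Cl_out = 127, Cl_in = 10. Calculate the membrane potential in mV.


Vm = (RT/F)*ln((PK*Ko + PNa*Nao + PCl*Cli)/(PK*Ki + PNa*Nai + PCl*Clo))
Numer = 12.496, Denom = 177.932
Vm = -70.98 mV


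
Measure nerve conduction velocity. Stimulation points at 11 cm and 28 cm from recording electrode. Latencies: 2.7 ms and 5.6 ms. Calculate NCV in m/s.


Distance = (28 - 11) / 100 = 0.17 m
dt = (5.6 - 2.7) / 1000 = 0.0029 s
NCV = dist / dt = 58.62 m/s


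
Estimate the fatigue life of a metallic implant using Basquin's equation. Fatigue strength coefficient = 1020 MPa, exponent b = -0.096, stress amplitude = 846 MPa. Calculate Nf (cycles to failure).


sigma_a = sigma_f' * (2Nf)^b
2Nf = (sigma_a/sigma_f')^(1/b)
2Nf = (846/1020)^(1/-0.096)
2Nf = 7.0168766
Nf = 3.508


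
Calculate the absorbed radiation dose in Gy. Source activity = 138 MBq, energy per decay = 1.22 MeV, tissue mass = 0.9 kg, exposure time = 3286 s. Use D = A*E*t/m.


A = 138 MBq = 1.3800e+08 Bq
E = 1.22 MeV = 1.95444e-13 J
D = A*E*t/m = 1.3800e+08*1.95444e-13*3286/0.9
D = 0.09848 Gy


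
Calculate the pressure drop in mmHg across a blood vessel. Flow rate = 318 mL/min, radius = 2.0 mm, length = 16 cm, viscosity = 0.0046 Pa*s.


dP = 8*mu*L*Q / (pi*r^4)
Q = 318 mL/min = 5.3e-06 m^3/s
dP = 620.832 Pa = 620.832 / 133.322 mmHg = 4.657 mmHg


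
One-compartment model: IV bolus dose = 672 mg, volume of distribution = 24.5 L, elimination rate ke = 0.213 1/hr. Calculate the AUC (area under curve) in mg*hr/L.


C0 = Dose/Vd = 672/24.5 = 27.4286 mg/L
AUC = C0/ke = 27.4286/0.213
AUC = 128.8 mg*hr/L


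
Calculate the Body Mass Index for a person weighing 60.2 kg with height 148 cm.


BMI = weight / height^2
height = 148 cm = 1.48 m
BMI = 60.2 / 1.48^2
BMI = 27.48 kg/m^2


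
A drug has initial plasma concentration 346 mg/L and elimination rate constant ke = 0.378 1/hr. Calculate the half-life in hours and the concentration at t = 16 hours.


t_half = ln(2) / ke = 0.693147 / 0.378 = 1.834 hr
C(t) = C0 * exp(-ke*t) = 346 * exp(-0.378*16)
C(16) = 0.8175 mg/L


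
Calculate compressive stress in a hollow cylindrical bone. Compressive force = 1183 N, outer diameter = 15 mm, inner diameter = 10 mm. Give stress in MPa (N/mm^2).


A = pi*(r_o^2 - r_i^2)
r_o = 7.5 mm, r_i = 5 mm
A = 98.1748 mm^2
sigma = F/A = 1183 / 98.1748
sigma = 12.05 MPa


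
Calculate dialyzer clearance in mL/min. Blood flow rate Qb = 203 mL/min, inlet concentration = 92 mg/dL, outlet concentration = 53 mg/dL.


K = Qb * (Cb_in - Cb_out) / Cb_in
K = 203 * (92 - 53) / 92
K = 86.05 mL/min


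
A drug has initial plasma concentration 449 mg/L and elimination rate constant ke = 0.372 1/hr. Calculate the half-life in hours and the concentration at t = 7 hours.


t_half = ln(2) / ke = 0.693147 / 0.372 = 1.863 hr
C(t) = C0 * exp(-ke*t) = 449 * exp(-0.372*7)
C(7) = 33.22 mg/L


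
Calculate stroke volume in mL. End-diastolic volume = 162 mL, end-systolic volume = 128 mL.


SV = EDV - ESV
SV = 162 - 128
SV = 34 mL


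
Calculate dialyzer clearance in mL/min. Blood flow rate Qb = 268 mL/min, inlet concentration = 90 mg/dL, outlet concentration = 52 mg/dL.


K = Qb * (Cb_in - Cb_out) / Cb_in
K = 268 * (90 - 52) / 90
K = 113.2 mL/min


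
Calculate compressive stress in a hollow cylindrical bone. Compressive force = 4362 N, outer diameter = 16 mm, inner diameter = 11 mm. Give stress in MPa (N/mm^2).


A = pi*(r_o^2 - r_i^2)
r_o = 8 mm, r_i = 5.5 mm
A = 106.029 mm^2
sigma = F/A = 4362 / 106.029
sigma = 41.14 MPa


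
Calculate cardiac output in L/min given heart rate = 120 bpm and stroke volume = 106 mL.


CO = HR * SV
CO = 120 * 106 / 1000
CO = 12.72 L/min


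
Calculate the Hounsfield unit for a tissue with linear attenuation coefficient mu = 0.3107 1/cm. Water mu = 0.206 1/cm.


HU = ((mu_tissue - mu_water) / mu_water) * 1000
HU = ((0.3107 - 0.206) / 0.206) * 1000
HU = 508.3


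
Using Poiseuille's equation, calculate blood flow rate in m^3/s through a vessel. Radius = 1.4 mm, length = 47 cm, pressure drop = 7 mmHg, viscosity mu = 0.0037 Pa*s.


Q = pi*r^4*dP / (8*mu*L)
r = 0.0014 m, L = 0.47 m
dP = 7 mmHg = 933.254 Pa
Q = 8.0960e-07 m^3/s


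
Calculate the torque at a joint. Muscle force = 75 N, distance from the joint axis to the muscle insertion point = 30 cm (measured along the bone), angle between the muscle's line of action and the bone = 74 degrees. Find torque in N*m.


Torque = F * d * sin(theta)   (moment arm = d*sin(theta))
d = 30 cm = 0.3 m
Torque = 75 * 0.3 * sin(74)
Torque = 21.63 N*m


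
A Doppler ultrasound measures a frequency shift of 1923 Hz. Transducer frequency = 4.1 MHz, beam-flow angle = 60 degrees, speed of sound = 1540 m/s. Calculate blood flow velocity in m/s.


v = fd * c / (2 * f0 * cos(theta))
v = 1923 * 1540 / (2 * 4.1000e+06 * cos(60))
v = 0.7223 m/s


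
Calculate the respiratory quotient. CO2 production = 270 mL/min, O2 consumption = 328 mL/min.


RQ = VCO2 / VO2
RQ = 270 / 328
RQ = 0.8232


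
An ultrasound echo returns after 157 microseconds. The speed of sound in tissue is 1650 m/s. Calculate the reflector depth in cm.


depth = c * t / 2
t = 157 us = 1.5700e-04 s
depth = 1650 * 1.5700e-04 / 2
depth = 0.129525 m = 12.9525 cm


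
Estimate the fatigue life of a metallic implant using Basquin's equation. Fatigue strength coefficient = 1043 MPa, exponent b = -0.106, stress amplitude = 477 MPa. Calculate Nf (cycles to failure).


sigma_a = sigma_f' * (2Nf)^b
2Nf = (sigma_a/sigma_f')^(1/b)
2Nf = (477/1043)^(1/-0.106)
2Nf = 1604.4972
Nf = 802.2


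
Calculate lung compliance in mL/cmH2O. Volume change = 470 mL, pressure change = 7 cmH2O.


C = dV / dP
C = 470 / 7
C = 67.14 mL/cmH2O


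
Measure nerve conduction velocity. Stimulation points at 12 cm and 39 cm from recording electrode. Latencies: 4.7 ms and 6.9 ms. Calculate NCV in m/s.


Distance = (39 - 12) / 100 = 0.27 m
dt = (6.9 - 4.7) / 1000 = 0.0022 s
NCV = dist / dt = 122.7 m/s


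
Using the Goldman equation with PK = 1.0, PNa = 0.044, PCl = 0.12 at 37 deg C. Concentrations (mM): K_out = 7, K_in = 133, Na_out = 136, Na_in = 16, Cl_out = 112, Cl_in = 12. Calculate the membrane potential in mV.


Vm = (RT/F)*ln((PK*Ko + PNa*Nao + PCl*Cli)/(PK*Ki + PNa*Nai + PCl*Clo))
Numer = 14.424, Denom = 147.144
Vm = -62.07 mV


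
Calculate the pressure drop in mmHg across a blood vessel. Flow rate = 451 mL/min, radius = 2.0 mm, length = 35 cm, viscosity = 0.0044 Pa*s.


dP = 8*mu*L*Q / (pi*r^4)
Q = 451 mL/min = 7.51667e-06 m^3/s
dP = 1842.33 Pa = 1842.33 / 133.322 mmHg = 13.82 mmHg


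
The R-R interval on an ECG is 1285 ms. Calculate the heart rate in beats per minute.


HR = 60 / RR_interval(s)
RR = 1285 ms = 1.285 s
HR = 60 / 1.285 = 46.69 bpm


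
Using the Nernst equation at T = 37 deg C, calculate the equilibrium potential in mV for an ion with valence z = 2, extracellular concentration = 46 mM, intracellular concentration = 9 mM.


E = (RT/(zF)) * ln(C_out/C_in)
T = 37 + 273.15 = 310.15 K
E = (8.314 * 310.15 / (2 * 96485)) * ln(46/9)
E = 21.8 mV


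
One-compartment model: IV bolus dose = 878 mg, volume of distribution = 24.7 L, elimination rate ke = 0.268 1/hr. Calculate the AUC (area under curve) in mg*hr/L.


C0 = Dose/Vd = 878/24.7 = 35.5466 mg/L
AUC = C0/ke = 35.5466/0.268
AUC = 132.6 mg*hr/L


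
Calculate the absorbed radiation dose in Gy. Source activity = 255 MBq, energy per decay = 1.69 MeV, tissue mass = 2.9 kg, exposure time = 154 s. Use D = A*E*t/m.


A = 255 MBq = 2.5500e+08 Bq
E = 1.69 MeV = 2.70738e-13 J
D = A*E*t/m = 2.5500e+08*2.70738e-13*154/2.9
D = 0.003666 Gy


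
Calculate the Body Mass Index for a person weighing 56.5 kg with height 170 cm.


BMI = weight / height^2
height = 170 cm = 1.7 m
BMI = 56.5 / 1.7^2
BMI = 19.55 kg/m^2


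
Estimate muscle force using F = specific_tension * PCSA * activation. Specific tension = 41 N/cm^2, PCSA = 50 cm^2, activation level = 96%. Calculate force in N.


F = sigma * PCSA * activation
F = 41 * 50 * 0.96
F = 1968 N


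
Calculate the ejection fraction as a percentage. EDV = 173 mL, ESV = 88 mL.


SV = EDV - ESV = 173 - 88 = 85 mL
EF = SV/EDV * 100 = 85/173 * 100
EF = 49.13%


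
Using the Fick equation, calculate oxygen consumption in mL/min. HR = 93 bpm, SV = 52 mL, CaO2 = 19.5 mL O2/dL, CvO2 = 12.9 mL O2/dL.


CO = HR*SV = 93*52/1000 = 4.836 L/min
a-v O2 diff = 19.5 - 12.9 = 6.6 mL/dL
VO2 = CO * (CaO2-CvO2) * 10 dL/L
VO2 = 4.836 * 6.6 * 10
VO2 = 319.2 mL/min


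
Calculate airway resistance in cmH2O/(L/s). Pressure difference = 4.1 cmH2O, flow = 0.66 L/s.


R = dP / flow
R = 4.1 / 0.66
R = 6.212 cmH2O/(L/s)


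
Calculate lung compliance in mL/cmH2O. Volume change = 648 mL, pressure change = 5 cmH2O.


C = dV / dP
C = 648 / 5
C = 129.6 mL/cmH2O


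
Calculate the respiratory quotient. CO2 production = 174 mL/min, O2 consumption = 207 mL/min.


RQ = VCO2 / VO2
RQ = 174 / 207
RQ = 0.8406


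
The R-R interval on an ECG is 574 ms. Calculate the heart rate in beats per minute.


HR = 60 / RR_interval(s)
RR = 574 ms = 0.574 s
HR = 60 / 0.574 = 104.5 bpm


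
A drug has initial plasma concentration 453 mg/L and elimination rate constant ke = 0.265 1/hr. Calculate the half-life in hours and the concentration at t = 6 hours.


t_half = ln(2) / ke = 0.693147 / 0.265 = 2.616 hr
C(t) = C0 * exp(-ke*t) = 453 * exp(-0.265*6)
C(6) = 92.38 mg/L


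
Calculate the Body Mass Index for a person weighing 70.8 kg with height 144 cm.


BMI = weight / height^2
height = 144 cm = 1.44 m
BMI = 70.8 / 1.44^2
BMI = 34.14 kg/m^2


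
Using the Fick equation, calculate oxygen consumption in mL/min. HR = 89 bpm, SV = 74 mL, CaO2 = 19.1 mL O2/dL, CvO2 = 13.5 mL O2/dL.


CO = HR*SV = 89*74/1000 = 6.586 L/min
a-v O2 diff = 19.1 - 13.5 = 5.6 mL/dL
VO2 = CO * (CaO2-CvO2) * 10 dL/L
VO2 = 6.586 * 5.6 * 10
VO2 = 368.8 mL/min


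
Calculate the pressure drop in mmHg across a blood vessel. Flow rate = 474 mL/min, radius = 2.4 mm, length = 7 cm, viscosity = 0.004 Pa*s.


dP = 8*mu*L*Q / (pi*r^4)
Q = 474 mL/min = 7.9e-06 m^3/s
dP = 169.778 Pa = 169.778 / 133.322 mmHg = 1.273 mmHg


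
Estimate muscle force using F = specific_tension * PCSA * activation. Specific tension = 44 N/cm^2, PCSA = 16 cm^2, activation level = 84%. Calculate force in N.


F = sigma * PCSA * activation
F = 44 * 16 * 0.84
F = 591.4 N


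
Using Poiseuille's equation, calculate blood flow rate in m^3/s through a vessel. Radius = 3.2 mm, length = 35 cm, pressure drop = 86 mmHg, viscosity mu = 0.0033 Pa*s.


Q = pi*r^4*dP / (8*mu*L)
r = 0.0032 m, L = 0.35 m
dP = 86 mmHg = 11465.692 Pa
Q = 4.0877e-04 m^3/s


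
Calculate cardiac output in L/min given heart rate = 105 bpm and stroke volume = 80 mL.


CO = HR * SV
CO = 105 * 80 / 1000
CO = 8.4 L/min


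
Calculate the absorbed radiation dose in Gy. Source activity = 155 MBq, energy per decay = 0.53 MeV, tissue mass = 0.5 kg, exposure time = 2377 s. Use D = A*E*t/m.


A = 155 MBq = 1.5500e+08 Bq
E = 0.53 MeV = 8.4906e-14 J
D = A*E*t/m = 1.5500e+08*8.4906e-14*2377/0.5
D = 0.06256 Gy


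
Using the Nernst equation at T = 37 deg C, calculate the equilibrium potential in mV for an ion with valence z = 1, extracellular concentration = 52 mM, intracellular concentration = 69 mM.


E = (RT/(zF)) * ln(C_out/C_in)
T = 37 + 273.15 = 310.15 K
E = (8.314 * 310.15 / (1 * 96485)) * ln(52/69)
E = -7.56 mV


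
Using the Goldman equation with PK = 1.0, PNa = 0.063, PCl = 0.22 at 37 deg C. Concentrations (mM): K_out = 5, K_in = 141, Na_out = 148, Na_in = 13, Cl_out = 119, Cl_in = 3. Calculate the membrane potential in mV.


Vm = (RT/F)*ln((PK*Ko + PNa*Nao + PCl*Cli)/(PK*Ki + PNa*Nai + PCl*Clo))
Numer = 14.984, Denom = 167.999
Vm = -64.59 mV


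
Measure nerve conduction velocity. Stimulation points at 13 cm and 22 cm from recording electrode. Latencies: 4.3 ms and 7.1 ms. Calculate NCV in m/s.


Distance = (22 - 13) / 100 = 0.09 m
dt = (7.1 - 4.3) / 1000 = 0.0028 s
NCV = dist / dt = 32.14 m/s


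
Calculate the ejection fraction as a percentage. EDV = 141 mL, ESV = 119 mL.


SV = EDV - ESV = 141 - 119 = 22 mL
EF = SV/EDV * 100 = 22/141 * 100
EF = 15.6%


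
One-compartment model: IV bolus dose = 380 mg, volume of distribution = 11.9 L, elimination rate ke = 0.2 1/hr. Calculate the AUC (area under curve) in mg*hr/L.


C0 = Dose/Vd = 380/11.9 = 31.9328 mg/L
AUC = C0/ke = 31.9328/0.2
AUC = 159.7 mg*hr/L


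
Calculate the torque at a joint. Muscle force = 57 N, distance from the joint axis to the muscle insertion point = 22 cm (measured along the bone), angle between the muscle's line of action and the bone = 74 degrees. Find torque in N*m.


Torque = F * d * sin(theta)   (moment arm = d*sin(theta))
d = 22 cm = 0.22 m
Torque = 57 * 0.22 * sin(74)
Torque = 12.05 N*m


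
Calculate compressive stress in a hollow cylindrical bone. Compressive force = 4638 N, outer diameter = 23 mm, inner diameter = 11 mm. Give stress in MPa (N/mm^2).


A = pi*(r_o^2 - r_i^2)
r_o = 11.5 mm, r_i = 5.5 mm
A = 320.442 mm^2
sigma = F/A = 4638 / 320.442
sigma = 14.47 MPa


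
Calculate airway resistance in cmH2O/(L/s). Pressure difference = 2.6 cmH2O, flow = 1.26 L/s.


R = dP / flow
R = 2.6 / 1.26
R = 2.063 cmH2O/(L/s)


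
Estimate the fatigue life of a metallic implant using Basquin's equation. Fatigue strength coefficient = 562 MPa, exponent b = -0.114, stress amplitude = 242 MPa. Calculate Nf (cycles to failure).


sigma_a = sigma_f' * (2Nf)^b
2Nf = (sigma_a/sigma_f')^(1/b)
2Nf = (242/562)^(1/-0.114)
2Nf = 1621.1862
Nf = 810.6


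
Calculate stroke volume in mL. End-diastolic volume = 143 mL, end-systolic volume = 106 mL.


SV = EDV - ESV
SV = 143 - 106
SV = 37 mL


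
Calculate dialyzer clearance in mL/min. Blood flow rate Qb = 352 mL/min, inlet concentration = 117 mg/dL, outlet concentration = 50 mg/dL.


K = Qb * (Cb_in - Cb_out) / Cb_in
K = 352 * (117 - 50) / 117
K = 201.6 mL/min


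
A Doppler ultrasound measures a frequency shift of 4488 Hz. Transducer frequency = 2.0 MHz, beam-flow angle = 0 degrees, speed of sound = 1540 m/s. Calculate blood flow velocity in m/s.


v = fd * c / (2 * f0 * cos(theta))
v = 4488 * 1540 / (2 * 2.0000e+06 * cos(0))
v = 1.728 m/s


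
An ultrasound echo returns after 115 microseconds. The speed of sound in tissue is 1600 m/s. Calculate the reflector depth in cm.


depth = c * t / 2
t = 115 us = 1.1500e-04 s
depth = 1600 * 1.1500e-04 / 2
depth = 0.092 m = 9.2 cm


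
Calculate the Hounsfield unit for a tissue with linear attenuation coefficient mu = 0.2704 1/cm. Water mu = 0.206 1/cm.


HU = ((mu_tissue - mu_water) / mu_water) * 1000
HU = ((0.2704 - 0.206) / 0.206) * 1000
HU = 312.6


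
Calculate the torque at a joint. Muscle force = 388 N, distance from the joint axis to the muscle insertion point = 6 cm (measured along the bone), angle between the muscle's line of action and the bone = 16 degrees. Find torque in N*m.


Torque = F * d * sin(theta)   (moment arm = d*sin(theta))
d = 6 cm = 0.06 m
Torque = 388 * 0.06 * sin(16)
Torque = 6.417 N*m


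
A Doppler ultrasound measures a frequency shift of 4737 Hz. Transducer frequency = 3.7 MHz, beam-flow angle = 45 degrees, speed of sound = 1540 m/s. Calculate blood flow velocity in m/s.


v = fd * c / (2 * f0 * cos(theta))
v = 4737 * 1540 / (2 * 3.7000e+06 * cos(45))
v = 1.394 m/s


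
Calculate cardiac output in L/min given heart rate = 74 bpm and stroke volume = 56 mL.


CO = HR * SV
CO = 74 * 56 / 1000
CO = 4.144 L/min


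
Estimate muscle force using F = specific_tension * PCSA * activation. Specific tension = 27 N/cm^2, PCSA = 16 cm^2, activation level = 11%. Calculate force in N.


F = sigma * PCSA * activation
F = 27 * 16 * 0.11
F = 47.52 N


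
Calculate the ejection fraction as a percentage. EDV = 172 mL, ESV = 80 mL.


SV = EDV - ESV = 172 - 80 = 92 mL
EF = SV/EDV * 100 = 92/172 * 100
EF = 53.49%


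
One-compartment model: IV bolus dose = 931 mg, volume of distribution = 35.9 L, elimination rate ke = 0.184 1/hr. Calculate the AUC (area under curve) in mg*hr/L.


C0 = Dose/Vd = 931/35.9 = 25.9331 mg/L
AUC = C0/ke = 25.9331/0.184
AUC = 140.9 mg*hr/L


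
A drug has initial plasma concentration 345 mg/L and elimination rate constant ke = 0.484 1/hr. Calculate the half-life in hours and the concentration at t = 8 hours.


t_half = ln(2) / ke = 0.693147 / 0.484 = 1.432 hr
C(t) = C0 * exp(-ke*t) = 345 * exp(-0.484*8)
C(8) = 7.182 mg/L


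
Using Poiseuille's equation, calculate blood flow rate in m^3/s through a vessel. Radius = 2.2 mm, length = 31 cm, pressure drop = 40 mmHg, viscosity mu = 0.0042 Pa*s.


Q = pi*r^4*dP / (8*mu*L)
r = 0.0022 m, L = 0.31 m
dP = 40 mmHg = 5332.88 Pa
Q = 3.7679e-05 m^3/s


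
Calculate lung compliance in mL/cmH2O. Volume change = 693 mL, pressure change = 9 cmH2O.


C = dV / dP
C = 693 / 9
C = 77 mL/cmH2O


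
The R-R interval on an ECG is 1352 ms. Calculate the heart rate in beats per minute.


HR = 60 / RR_interval(s)
RR = 1352 ms = 1.352 s
HR = 60 / 1.352 = 44.38 bpm


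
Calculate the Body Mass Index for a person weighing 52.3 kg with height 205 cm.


BMI = weight / height^2
height = 205 cm = 2.05 m
BMI = 52.3 / 2.05^2
BMI = 12.44 kg/m^2


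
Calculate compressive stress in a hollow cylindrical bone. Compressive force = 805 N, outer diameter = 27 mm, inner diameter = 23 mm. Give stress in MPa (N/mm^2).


A = pi*(r_o^2 - r_i^2)
r_o = 13.5 mm, r_i = 11.5 mm
A = 157.08 mm^2
sigma = F/A = 805 / 157.08
sigma = 5.125 MPa


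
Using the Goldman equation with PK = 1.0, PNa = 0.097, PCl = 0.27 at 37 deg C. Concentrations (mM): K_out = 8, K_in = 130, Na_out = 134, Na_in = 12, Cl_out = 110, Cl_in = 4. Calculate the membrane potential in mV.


Vm = (RT/F)*ln((PK*Ko + PNa*Nao + PCl*Cli)/(PK*Ki + PNa*Nai + PCl*Clo))
Numer = 22.078, Denom = 160.864
Vm = -53.08 mV


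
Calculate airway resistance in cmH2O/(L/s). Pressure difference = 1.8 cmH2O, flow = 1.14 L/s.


R = dP / flow
R = 1.8 / 1.14
R = 1.579 cmH2O/(L/s)


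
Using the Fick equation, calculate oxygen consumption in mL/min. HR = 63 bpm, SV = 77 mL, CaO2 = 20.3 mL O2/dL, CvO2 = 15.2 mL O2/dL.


CO = HR*SV = 63*77/1000 = 4.851 L/min
a-v O2 diff = 20.3 - 15.2 = 5.1 mL/dL
VO2 = CO * (CaO2-CvO2) * 10 dL/L
VO2 = 4.851 * 5.1 * 10
VO2 = 247.4 mL/min


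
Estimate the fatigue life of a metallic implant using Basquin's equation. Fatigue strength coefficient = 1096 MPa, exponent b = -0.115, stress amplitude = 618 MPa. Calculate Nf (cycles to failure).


sigma_a = sigma_f' * (2Nf)^b
2Nf = (sigma_a/sigma_f')^(1/b)
2Nf = (618/1096)^(1/-0.115)
2Nf = 145.7707
Nf = 72.89


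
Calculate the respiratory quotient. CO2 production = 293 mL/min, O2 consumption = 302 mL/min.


RQ = VCO2 / VO2
RQ = 293 / 302
RQ = 0.9702


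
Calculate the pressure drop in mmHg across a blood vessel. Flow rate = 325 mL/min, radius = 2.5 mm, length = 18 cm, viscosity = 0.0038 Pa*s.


dP = 8*mu*L*Q / (pi*r^4)
Q = 325 mL/min = 5.41667e-06 m^3/s
dP = 241.529 Pa = 241.529 / 133.322 mmHg = 1.812 mmHg


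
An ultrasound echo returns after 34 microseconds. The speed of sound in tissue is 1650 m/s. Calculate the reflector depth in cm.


depth = c * t / 2
t = 34 us = 3.4000e-05 s
depth = 1650 * 3.4000e-05 / 2
depth = 0.02805 m = 2.805 cm


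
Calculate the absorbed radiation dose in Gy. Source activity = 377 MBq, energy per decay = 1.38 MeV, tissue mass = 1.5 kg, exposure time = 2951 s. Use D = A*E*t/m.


A = 377 MBq = 3.7700e+08 Bq
E = 1.38 MeV = 2.21076e-13 J
D = A*E*t/m = 3.7700e+08*2.21076e-13*2951/1.5
D = 0.164 Gy


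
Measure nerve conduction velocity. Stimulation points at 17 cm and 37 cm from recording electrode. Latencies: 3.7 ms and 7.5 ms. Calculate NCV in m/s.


Distance = (37 - 17) / 100 = 0.2 m
dt = (7.5 - 3.7) / 1000 = 0.0038 s
NCV = dist / dt = 52.63 m/s


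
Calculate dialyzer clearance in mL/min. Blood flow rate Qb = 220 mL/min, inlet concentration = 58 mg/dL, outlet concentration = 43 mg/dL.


K = Qb * (Cb_in - Cb_out) / Cb_in
K = 220 * (58 - 43) / 58
K = 56.9 mL/min


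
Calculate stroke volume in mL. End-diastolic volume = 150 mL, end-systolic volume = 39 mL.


SV = EDV - ESV
SV = 150 - 39
SV = 111 mL


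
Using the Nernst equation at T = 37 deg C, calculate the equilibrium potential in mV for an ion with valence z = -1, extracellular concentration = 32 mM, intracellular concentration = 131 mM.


E = (RT/(zF)) * ln(C_out/C_in)
T = 37 + 273.15 = 310.15 K
E = (8.314 * 310.15 / (-1 * 96485)) * ln(32/131)
E = 37.67 mV


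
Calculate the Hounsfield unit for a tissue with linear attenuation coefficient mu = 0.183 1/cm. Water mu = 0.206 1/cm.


HU = ((mu_tissue - mu_water) / mu_water) * 1000
HU = ((0.183 - 0.206) / 0.206) * 1000
HU = -111.7


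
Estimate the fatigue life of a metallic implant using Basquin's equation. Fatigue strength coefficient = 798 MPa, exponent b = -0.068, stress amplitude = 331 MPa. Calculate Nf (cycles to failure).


sigma_a = sigma_f' * (2Nf)^b
2Nf = (sigma_a/sigma_f')^(1/b)
2Nf = (331/798)^(1/-0.068)
2Nf = 417079.73
Nf = 2.085e+05
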